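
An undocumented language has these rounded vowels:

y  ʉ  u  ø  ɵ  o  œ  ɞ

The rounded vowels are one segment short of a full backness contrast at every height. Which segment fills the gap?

high: front /y/, central /ʉ/, back /u/.
high-mid: front /ø/, central /ɵ/, back /o/.
low-mid: front /œ/, central /ɞ/, back —.
The low-mid row has no back member, so the gap is the low-mid back rounded vowel /ɔ/.

/ɔ/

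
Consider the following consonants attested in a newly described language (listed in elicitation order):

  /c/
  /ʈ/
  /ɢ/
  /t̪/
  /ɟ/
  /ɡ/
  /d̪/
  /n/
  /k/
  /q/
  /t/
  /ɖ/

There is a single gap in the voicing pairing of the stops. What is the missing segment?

place of articulation  voiceless  voiced  
dental            t̪        d̪      
alveolar          t         —       
retroflex         ʈ         ɖ       
palatal           c         ɟ       
velar             k         ɡ       
uvular            q         ɢ       
The alveolar row has no voiced member, so the gap is the voiced alveolar stop /d/.

/d/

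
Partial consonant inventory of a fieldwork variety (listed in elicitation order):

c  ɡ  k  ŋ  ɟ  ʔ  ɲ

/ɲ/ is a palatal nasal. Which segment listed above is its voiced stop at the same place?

The voiced stop at the same place is a voiced palatal stop — in this inventory, /ɟ/.

/ɟ/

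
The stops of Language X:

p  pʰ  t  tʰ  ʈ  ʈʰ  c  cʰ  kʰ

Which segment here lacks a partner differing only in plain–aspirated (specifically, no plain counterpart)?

/kʰ/

Bilabial: /p/ ~ /pʰ/
Alveolar: /t/ ~ /tʰ/
Retroflex: /ʈ/ ~ /ʈʰ/
Palatal: /c/ ~ /cʰ/
Velar: only /kʰ/ (aspirated); no plain partner.
So /kʰ/ is the unpaired segment.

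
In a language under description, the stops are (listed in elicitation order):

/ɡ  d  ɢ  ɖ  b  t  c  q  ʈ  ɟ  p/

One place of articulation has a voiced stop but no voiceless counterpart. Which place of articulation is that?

place of articulation  voiceless  voiced  
bilabial          p         b       
alveolar          t         d       
retroflex         ʈ         ɖ       
palatal           c         ɟ       
velar             —         ɡ       
uvular            q         ɢ       
Every place of articulation has a voiceless member except velar, where /k/ would be expected.

velar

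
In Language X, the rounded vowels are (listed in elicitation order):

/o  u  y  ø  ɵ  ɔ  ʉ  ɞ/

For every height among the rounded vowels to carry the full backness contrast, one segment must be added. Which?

/œ/

Front: /y/ (high), /ø/ (high-mid).
Central: /ʉ/ (high), /ɵ/ (high-mid), /ɞ/ (low-mid).
Back: /u/ (high), /o/ (high-mid), /ɔ/ (low-mid).
The low-mid row has no front member, so the gap is the low-mid front rounded vowel /œ/.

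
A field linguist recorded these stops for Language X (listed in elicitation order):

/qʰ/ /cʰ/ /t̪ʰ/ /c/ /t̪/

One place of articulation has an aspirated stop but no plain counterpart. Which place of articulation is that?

uvular

Plain: /t̪/ (dental), /c/ (palatal).
Aspirated: /t̪ʰ/ (dental), /cʰ/ (palatal), /qʰ/ (uvular).
Every place of articulation has a plain member except uvular, where /q/ would be expected.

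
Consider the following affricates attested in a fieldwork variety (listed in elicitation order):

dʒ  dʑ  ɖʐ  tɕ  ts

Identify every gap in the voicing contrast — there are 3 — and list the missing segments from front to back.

alveolar: voiceless /ts/, voiced —.
postalveolar: voiceless —, voiced /dʒ/.
retroflex: voiceless —, voiced /ɖʐ/.
alveolo-palatal: voiceless /tɕ/, voiced /dʑ/.
Gaps, from front to back: alveolar lacks voiced (/dz/); postalveolar lacks voiceless (/tʃ/); retroflex lacks voiceless (/ʈʂ/).

/dz/, /tʃ/, /ʈʂ/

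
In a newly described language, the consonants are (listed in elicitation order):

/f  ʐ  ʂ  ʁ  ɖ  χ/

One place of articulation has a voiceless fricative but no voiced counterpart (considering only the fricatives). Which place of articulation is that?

labiodental

Voiceless: /f/ (labiodental), /ʂ/ (retroflex), /χ/ (uvular).
Voiced: /ʐ/ (retroflex), /ʁ/ (uvular).
Every place of articulation has a voiced member except labiodental, where /v/ would be expected.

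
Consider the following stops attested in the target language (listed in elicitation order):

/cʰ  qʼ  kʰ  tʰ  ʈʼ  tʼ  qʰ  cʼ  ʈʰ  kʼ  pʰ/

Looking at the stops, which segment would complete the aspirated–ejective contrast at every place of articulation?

/pʼ/

bilabial: aspirated /pʰ/, ejective —.
alveolar: aspirated /tʰ/, ejective /tʼ/.
retroflex: aspirated /ʈʰ/, ejective /ʈʼ/.
palatal: aspirated /cʰ/, ejective /cʼ/.
velar: aspirated /kʰ/, ejective /kʼ/.
uvular: aspirated /qʰ/, ejective /qʼ/.
The bilabial row has no ejective member, so the gap is the ejective bilabial stop /pʼ/.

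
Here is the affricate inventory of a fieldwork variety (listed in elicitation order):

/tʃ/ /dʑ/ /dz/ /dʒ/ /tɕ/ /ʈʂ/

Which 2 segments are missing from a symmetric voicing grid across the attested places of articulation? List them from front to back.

alveolar: voiceless —, voiced /dz/.
postalveolar: voiceless /tʃ/, voiced /dʒ/.
retroflex: voiceless /ʈʂ/, voiced —.
alveolo-palatal: voiceless /tɕ/, voiced /dʑ/.
Gaps, from front to back: alveolar lacks voiceless (/ts/); retroflex lacks voiced (/ɖʐ/).

/ts/, /ɖʐ/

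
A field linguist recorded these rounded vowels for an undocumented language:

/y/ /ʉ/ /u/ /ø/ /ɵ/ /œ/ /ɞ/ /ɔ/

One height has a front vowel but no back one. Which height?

high-mid

high: front /y/, central /ʉ/, back /u/.
high-mid: front /ø/, central /ɵ/, back —.
low-mid: front /œ/, central /ɞ/, back /ɔ/.
Every height has a back member except high-mid, where /o/ would be expected.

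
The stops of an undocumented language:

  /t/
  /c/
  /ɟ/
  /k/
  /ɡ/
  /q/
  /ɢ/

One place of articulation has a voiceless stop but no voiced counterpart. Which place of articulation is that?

alveolar

place of articulation  voiceless  voiced  
alveolar          t         —       
palatal           c         ɟ       
velar             k         ɡ       
uvular            q         ɢ       
Every place of articulation has a voiced member except alveolar, where /d/ would be expected.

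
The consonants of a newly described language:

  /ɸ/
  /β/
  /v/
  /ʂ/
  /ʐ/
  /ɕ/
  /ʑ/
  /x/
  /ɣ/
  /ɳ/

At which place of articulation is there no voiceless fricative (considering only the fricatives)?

place of articulation  voiceless  voiced  
bilabial          ɸ         β       
labiodental       —         v       
retroflex         ʂ         ʐ       
alveolo-palatal   ɕ         ʑ       
velar             x         ɣ       
Every place of articulation has a voiceless member except labiodental, where /f/ would be expected.

labiodental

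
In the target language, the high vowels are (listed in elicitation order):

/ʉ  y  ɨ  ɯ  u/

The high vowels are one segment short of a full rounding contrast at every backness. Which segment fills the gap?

/i/

Unrounded: /ɨ/ (central), /ɯ/ (back).
Rounded: /y/ (front), /ʉ/ (central), /u/ (back).
The front row has no unrounded member, so the gap is the front unrounded vowel /i/.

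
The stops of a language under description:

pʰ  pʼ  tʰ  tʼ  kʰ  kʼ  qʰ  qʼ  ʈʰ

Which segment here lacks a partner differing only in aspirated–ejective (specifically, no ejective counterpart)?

Bilabial: /pʰ/ ~ /pʼ/
Alveolar: /tʰ/ ~ /tʼ/
Velar: /kʰ/ ~ /kʼ/
Uvular: /qʰ/ ~ /qʼ/
Retroflex: only /ʈʰ/ (aspirated); no ejective partner.
So /ʈʰ/ is the unpaired segment.

/ʈʰ/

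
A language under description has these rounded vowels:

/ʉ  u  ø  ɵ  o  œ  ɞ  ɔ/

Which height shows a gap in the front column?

Front: /ø/ (high-mid), /œ/ (low-mid).
Central: /ʉ/ (high), /ɵ/ (high-mid), /ɞ/ (low-mid).
Back: /u/ (high), /o/ (high-mid), /ɔ/ (low-mid).
Every height has a front member except high, where /y/ would be expected.

high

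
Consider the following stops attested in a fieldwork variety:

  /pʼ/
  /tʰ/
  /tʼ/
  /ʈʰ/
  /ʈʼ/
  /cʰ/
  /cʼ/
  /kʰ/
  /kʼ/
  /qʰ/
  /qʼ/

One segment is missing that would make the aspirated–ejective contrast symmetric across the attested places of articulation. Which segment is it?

/pʰ/

Aspirated: /tʰ/ (alveolar), /ʈʰ/ (retroflex), /cʰ/ (palatal), /kʰ/ (velar), /qʰ/ (uvular).
Ejective: /pʼ/ (bilabial), /tʼ/ (alveolar), /ʈʼ/ (retroflex), /cʼ/ (palatal), /kʼ/ (velar), /qʼ/ (uvular).
The bilabial row has no aspirated member, so the gap is the aspirated bilabial stop /pʰ/.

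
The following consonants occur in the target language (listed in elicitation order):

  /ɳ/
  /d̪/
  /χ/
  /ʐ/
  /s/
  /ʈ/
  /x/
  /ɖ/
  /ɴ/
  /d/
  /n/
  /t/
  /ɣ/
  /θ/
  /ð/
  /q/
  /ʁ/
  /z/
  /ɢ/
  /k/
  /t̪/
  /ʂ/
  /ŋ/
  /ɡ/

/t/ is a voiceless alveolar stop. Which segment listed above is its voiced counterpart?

/d/

The voiced counterpart is a voiced alveolar stop — in this inventory, /d/.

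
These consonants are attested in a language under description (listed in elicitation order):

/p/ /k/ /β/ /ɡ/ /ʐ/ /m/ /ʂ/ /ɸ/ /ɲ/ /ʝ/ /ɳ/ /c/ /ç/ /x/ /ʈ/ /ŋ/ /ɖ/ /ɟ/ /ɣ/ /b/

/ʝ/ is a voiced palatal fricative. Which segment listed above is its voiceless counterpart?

The voiceless counterpart is a voiceless palatal fricative — in this inventory, /ç/.

/ç/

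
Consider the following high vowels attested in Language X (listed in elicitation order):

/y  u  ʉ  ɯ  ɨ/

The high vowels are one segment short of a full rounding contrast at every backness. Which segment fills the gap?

/i/

Unrounded: /ɨ/ (central), /ɯ/ (back).
Rounded: /y/ (front), /ʉ/ (central), /u/ (back).
The front row has no unrounded member, so the gap is the front unrounded vowel /i/.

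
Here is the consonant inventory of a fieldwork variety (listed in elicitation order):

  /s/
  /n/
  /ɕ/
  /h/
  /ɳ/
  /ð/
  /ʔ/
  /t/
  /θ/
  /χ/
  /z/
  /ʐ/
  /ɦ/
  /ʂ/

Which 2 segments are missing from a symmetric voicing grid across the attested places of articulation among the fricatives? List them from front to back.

dental: voiceless /θ/, voiced /ð/.
alveolar: voiceless /s/, voiced /z/.
retroflex: voiceless /ʂ/, voiced /ʐ/.
alveolo-palatal: voiceless /ɕ/, voiced —.
uvular: voiceless /χ/, voiced —.
glottal: voiceless /h/, voiced /ɦ/.
Gaps, from front to back: alveolo-palatal lacks voiced (/ʑ/); uvular lacks voiced (/ʁ/).

/ʑ/, /ʁ/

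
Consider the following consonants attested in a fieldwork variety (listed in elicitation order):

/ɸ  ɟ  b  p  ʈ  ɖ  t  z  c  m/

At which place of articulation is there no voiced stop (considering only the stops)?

alveolar

bilabial: voiceless /p/, voiced /b/.
alveolar: voiceless /t/, voiced —.
retroflex: voiceless /ʈ/, voiced /ɖ/.
palatal: voiceless /c/, voiced /ɟ/.
Every place of articulation has a voiced member except alveolar, where /d/ would be expected.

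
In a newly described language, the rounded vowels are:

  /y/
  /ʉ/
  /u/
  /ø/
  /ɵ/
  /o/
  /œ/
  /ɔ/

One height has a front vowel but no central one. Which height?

Front: /y/ (high), /ø/ (high-mid), /œ/ (low-mid).
Central: /ʉ/ (high), /ɵ/ (high-mid).
Back: /u/ (high), /o/ (high-mid), /ɔ/ (low-mid).
Every height has a central member except low-mid, where /ɞ/ would be expected.

low-mid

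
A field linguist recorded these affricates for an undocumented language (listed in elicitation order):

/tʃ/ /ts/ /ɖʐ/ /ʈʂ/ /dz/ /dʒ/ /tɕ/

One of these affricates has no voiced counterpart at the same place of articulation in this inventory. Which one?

Alveolar: /ts/ ~ /dz/
Postalveolar: /tʃ/ ~ /dʒ/
Retroflex: /ʈʂ/ ~ /ɖʐ/
Alveolo-palatal: only /tɕ/ (voiceless); no voiced partner.
So /tɕ/ is the unpaired segment.

/tɕ/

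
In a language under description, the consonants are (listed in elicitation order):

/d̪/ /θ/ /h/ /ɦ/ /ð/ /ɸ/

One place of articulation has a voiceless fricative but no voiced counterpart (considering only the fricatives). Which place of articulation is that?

bilabial

place of articulation  voiceless  voiced  
bilabial          ɸ         —       
dental            θ         ð       
glottal           h         ɦ       
Every place of articulation has a voiced member except bilabial, where /β/ would be expected.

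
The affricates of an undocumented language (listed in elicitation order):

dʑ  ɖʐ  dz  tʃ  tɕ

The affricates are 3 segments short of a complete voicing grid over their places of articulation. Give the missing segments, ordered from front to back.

/ts/, /dʒ/, /ʈʂ/

place of articulation  voiceless  voiced  
alveolar          —         dz      
postalveolar      tʃ        —       
retroflex         —         ɖʐ      
alveolo-palatal   tɕ        dʑ      
Gaps, from front to back: alveolar lacks voiceless (/ts/); postalveolar lacks voiced (/dʒ/); retroflex lacks voiceless (/ʈʂ/).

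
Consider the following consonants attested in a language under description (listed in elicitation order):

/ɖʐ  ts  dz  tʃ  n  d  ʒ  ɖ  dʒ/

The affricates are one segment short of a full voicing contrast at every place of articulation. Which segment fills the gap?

place of articulation  voiceless  voiced  
alveolar          ts        dz      
postalveolar      tʃ        dʒ      
retroflex         —         ɖʐ      
The retroflex row has no voiceless member, so the gap is the voiceless retroflex affricate /ʈʂ/.

/ʈʂ/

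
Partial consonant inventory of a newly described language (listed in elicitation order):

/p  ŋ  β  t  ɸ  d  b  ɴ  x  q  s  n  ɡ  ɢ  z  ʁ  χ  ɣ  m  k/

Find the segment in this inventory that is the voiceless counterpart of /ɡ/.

/k/

/ɡ/ is a voiced velar stop.
The voiceless counterpart is a voiceless velar stop — in this inventory, /k/.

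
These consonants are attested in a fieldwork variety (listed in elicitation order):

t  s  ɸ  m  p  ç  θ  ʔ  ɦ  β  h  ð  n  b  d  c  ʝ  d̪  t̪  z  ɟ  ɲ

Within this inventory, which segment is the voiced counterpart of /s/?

/s/ is a voiceless alveolar fricative.
The voiced counterpart is a voiced alveolar fricative — in this inventory, /z/.

/z/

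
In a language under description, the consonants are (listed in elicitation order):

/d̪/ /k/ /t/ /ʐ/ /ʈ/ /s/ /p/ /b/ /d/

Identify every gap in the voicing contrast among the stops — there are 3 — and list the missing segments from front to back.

place of articulation  voiceless  voiced  
bilabial          p         b       
dental            —         d̪      
alveolar          t         d       
retroflex         ʈ         —       
velar             k         —       
Gaps, from front to back: dental lacks voiceless (/t̪/); retroflex lacks voiced (/ɖ/); velar lacks voiced (/ɡ/).

/t̪/, /ɖ/, /ɡ/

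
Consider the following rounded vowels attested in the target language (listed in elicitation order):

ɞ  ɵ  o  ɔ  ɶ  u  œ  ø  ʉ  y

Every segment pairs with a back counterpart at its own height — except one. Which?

High: /y/ ~ /ʉ/ ~ /u/
High-mid: /ø/ ~ /ɵ/ ~ /o/
Low-mid: /œ/ ~ /ɞ/ ~ /ɔ/
Low: only /ɶ/ (front); no back partner.
So /ɶ/ is the unpaired segment.

/ɶ/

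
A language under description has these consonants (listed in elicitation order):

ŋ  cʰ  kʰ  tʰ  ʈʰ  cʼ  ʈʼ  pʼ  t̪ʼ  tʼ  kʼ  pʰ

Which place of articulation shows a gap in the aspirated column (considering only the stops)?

dental

Aspirated: /pʰ/ (bilabial), /tʰ/ (alveolar), /ʈʰ/ (retroflex), /cʰ/ (palatal), /kʰ/ (velar).
Ejective: /pʼ/ (bilabial), /t̪ʼ/ (dental), /tʼ/ (alveolar), /ʈʼ/ (retroflex), /cʼ/ (palatal), /kʼ/ (velar).
Every place of articulation has an aspirated member except dental, where /t̪ʰ/ would be expected.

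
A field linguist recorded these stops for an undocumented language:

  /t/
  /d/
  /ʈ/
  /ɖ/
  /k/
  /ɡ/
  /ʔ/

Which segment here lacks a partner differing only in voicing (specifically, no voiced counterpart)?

Alveolar: /t/ ~ /d/
Retroflex: /ʈ/ ~ /ɖ/
Velar: /k/ ~ /ɡ/
Glottal: only /ʔ/ (voiceless); no voiced partner.
So /ʔ/ is the unpaired segment.

/ʔ/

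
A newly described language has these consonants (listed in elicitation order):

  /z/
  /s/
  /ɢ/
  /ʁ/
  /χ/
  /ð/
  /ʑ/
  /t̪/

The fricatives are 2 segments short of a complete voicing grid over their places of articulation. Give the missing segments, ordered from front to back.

place of articulation  voiceless  voiced  
dental            —         ð       
alveolar          s         z       
alveolo-palatal   —         ʑ       
uvular            χ         ʁ       
Gaps, from front to back: dental lacks voiceless (/θ/); alveolo-palatal lacks voiceless (/ɕ/).

/θ/, /ɕ/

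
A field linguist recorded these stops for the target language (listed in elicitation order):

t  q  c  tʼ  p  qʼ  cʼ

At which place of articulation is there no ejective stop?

bilabial

Plain: /p/ (bilabial), /t/ (alveolar), /c/ (palatal), /q/ (uvular).
Ejective: /tʼ/ (alveolar), /cʼ/ (palatal), /qʼ/ (uvular).
Every place of articulation has an ejective member except bilabial, where /pʼ/ would be expected.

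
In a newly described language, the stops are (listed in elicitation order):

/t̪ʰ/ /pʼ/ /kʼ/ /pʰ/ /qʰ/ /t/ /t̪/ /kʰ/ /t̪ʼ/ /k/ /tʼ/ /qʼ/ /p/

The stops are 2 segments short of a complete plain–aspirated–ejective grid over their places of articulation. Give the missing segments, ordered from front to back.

place of articulation  plain     aspirated  ejective
bilabial          p         pʰ        pʼ      
dental            t̪        t̪ʰ       t̪ʼ     
alveolar          t         —         tʼ      
velar             k         kʰ        kʼ      
uvular            —         qʰ        qʼ      
Gaps, from front to back: alveolar lacks aspirated (/tʰ/); uvular lacks plain (/q/).

/tʰ/, /q/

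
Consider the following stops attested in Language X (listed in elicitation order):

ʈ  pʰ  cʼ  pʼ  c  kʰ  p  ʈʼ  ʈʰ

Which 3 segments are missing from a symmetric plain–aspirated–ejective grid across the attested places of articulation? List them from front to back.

bilabial: plain /p/, aspirated /pʰ/, ejective /pʼ/.
retroflex: plain /ʈ/, aspirated /ʈʰ/, ejective /ʈʼ/.
palatal: plain /c/, aspirated —, ejective /cʼ/.
velar: plain —, aspirated /kʰ/, ejective —.
Gaps, from front to back: palatal lacks aspirated (/cʰ/); velar lacks plain (/k/); velar lacks ejective (/kʼ/).

/cʰ/, /k/, /kʼ/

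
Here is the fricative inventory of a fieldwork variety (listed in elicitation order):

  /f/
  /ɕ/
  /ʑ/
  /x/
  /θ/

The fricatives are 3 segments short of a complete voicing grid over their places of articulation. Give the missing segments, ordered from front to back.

/v/, /ð/, /ɣ/

labiodental: voiceless /f/, voiced —.
dental: voiceless /θ/, voiced —.
alveolo-palatal: voiceless /ɕ/, voiced /ʑ/.
velar: voiceless /x/, voiced —.
Gaps, from front to back: labiodental lacks voiced (/v/); dental lacks voiced (/ð/); velar lacks voiced (/ɣ/).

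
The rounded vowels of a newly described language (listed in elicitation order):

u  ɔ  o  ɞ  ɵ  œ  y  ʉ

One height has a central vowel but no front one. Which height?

Front: /y/ (high), /œ/ (low-mid).
Central: /ʉ/ (high), /ɵ/ (high-mid), /ɞ/ (low-mid).
Back: /u/ (high), /o/ (high-mid), /ɔ/ (low-mid).
Every height has a front member except high-mid, where /ø/ would be expected.

high-mid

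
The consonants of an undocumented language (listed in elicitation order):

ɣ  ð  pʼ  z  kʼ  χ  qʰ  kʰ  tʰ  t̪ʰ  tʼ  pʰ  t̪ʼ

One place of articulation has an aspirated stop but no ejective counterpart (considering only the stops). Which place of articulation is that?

uvular

place of articulation  aspirated  ejective
bilabial          pʰ        pʼ      
dental            t̪ʰ       t̪ʼ     
alveolar          tʰ        tʼ      
velar             kʰ        kʼ      
uvular            qʰ        —       
Every place of articulation has an ejective member except uvular, where /qʼ/ would be expected.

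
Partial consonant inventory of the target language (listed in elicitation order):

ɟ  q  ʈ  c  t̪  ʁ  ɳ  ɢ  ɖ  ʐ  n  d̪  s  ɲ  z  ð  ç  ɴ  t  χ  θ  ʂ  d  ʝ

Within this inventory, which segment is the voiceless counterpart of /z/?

/s/

/z/ is a voiced alveolar fricative.
The voiceless counterpart is a voiceless alveolar fricative — in this inventory, /s/.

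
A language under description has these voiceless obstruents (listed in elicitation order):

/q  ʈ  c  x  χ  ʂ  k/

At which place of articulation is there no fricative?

place of articulation  stop      fricative
retroflex         ʈ         ʂ       
palatal           c         —       
velar             k         x       
uvular            q         χ       
Every place of articulation has a fricative member except palatal, where /ç/ would be expected.

palatal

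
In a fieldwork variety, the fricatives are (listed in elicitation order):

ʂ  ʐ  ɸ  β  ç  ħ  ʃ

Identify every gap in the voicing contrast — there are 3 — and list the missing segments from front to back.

Voiceless: /ɸ/ (bilabial), /ʃ/ (postalveolar), /ʂ/ (retroflex), /ç/ (palatal), /ħ/ (pharyngeal).
Voiced: /β/ (bilabial), /ʐ/ (retroflex).
Gaps, from front to back: postalveolar lacks voiced (/ʒ/); palatal lacks voiced (/ʝ/); pharyngeal lacks voiced (/ʕ/).

/ʒ/, /ʝ/, /ʕ/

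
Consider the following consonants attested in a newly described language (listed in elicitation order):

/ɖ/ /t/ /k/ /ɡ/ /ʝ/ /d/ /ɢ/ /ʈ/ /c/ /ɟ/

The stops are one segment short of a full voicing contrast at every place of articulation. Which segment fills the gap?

/q/

alveolar: voiceless /t/, voiced /d/.
retroflex: voiceless /ʈ/, voiced /ɖ/.
palatal: voiceless /c/, voiced /ɟ/.
velar: voiceless /k/, voiced /ɡ/.
uvular: voiceless —, voiced /ɢ/.
The uvular row has no voiceless member, so the gap is the voiceless uvular stop /q/.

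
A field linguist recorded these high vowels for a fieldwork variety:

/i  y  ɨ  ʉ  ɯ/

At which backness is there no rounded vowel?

back

backness          unrounded  rounded 
front             i         y       
central           ɨ         ʉ       
back              ɯ         —       
Every backness has a rounded member except back, where /u/ would be expected.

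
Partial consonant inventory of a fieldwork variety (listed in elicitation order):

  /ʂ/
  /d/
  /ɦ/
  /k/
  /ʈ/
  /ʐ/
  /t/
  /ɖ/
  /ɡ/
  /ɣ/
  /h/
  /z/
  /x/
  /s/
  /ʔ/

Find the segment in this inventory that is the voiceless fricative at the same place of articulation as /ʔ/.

/ʔ/ is a voiceless glottal stop.
The voiceless fricative at the same place is a voiceless glottal fricative — in this inventory, /h/.

/h/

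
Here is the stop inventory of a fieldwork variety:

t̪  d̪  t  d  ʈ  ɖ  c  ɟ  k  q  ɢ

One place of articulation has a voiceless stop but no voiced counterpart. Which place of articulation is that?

Voiceless: /t̪/ (dental), /t/ (alveolar), /ʈ/ (retroflex), /c/ (palatal), /k/ (velar), /q/ (uvular).
Voiced: /d̪/ (dental), /d/ (alveolar), /ɖ/ (retroflex), /ɟ/ (palatal), /ɢ/ (uvular).
Every place of articulation has a voiced member except velar, where /ɡ/ would be expected.

velar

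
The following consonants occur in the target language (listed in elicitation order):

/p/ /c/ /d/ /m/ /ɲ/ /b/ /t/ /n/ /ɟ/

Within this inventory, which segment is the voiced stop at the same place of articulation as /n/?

/d/

/n/ is an alveolar nasal.
The voiced stop at the same place is a voiced alveolar stop — in this inventory, /d/.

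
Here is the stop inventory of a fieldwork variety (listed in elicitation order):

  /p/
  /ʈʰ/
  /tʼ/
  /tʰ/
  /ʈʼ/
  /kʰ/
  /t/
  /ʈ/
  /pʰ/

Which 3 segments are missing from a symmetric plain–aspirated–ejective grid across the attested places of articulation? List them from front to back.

/pʼ/, /k/, /kʼ/

Plain: /p/ (bilabial), /t/ (alveolar), /ʈ/ (retroflex).
Aspirated: /pʰ/ (bilabial), /tʰ/ (alveolar), /ʈʰ/ (retroflex), /kʰ/ (velar).
Ejective: /tʼ/ (alveolar), /ʈʼ/ (retroflex).
Gaps, from front to back: bilabial lacks ejective (/pʼ/); velar lacks plain (/k/); velar lacks ejective (/kʼ/).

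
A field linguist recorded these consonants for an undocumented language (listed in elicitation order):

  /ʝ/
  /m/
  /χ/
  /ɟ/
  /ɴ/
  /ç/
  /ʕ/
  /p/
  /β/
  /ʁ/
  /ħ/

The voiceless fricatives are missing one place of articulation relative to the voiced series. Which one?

bilabial

Voiceless: /ç/ (palatal), /χ/ (uvular), /ħ/ (pharyngeal).
Voiced: /β/ (bilabial), /ʝ/ (palatal), /ʁ/ (uvular), /ʕ/ (pharyngeal).
Every place of articulation has a voiceless member except bilabial, where /ɸ/ would be expected.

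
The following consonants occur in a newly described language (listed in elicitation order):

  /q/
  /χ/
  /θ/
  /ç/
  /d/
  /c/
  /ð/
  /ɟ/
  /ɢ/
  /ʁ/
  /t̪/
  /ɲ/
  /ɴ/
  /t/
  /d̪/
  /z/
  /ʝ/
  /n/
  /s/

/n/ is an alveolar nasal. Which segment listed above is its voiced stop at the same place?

/d/

The voiced stop at the same place is a voiced alveolar stop — in this inventory, /d/.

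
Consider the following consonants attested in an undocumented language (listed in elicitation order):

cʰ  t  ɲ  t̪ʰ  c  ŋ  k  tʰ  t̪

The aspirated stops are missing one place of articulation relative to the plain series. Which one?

velar

place of articulation  plain     aspirated
dental            t̪        t̪ʰ     
alveolar          t         tʰ      
palatal           c         cʰ      
velar             k         —       
Every place of articulation has an aspirated member except velar, where /kʰ/ would be expected.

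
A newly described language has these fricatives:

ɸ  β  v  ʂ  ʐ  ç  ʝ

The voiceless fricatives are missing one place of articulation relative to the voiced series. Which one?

labiodental

Voiceless: /ɸ/ (bilabial), /ʂ/ (retroflex), /ç/ (palatal).
Voiced: /β/ (bilabial), /v/ (labiodental), /ʐ/ (retroflex), /ʝ/ (palatal).
Every place of articulation has a voiceless member except labiodental, where /f/ would be expected.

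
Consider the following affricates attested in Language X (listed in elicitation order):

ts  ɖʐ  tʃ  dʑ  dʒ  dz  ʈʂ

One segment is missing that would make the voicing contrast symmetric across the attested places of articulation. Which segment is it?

/tɕ/

place of articulation  voiceless  voiced  
alveolar          ts        dz      
postalveolar      tʃ        dʒ      
retroflex         ʈʂ        ɖʐ      
alveolo-palatal   —         dʑ      
The alveolo-palatal row has no voiceless member, so the gap is the voiceless alveolo-palatal affricate /tɕ/.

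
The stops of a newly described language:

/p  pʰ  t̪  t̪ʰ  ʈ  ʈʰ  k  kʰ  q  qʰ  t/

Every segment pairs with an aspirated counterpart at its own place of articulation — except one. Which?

/t/

Bilabial: /p/ ~ /pʰ/
Dental: /t̪/ ~ /t̪ʰ/
Retroflex: /ʈ/ ~ /ʈʰ/
Velar: /k/ ~ /kʰ/
Uvular: /q/ ~ /qʰ/
Alveolar: only /t/ (plain); no aspirated partner.
So /t/ is the unpaired segment.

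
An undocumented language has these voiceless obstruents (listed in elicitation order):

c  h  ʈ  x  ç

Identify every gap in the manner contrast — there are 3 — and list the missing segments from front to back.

/ʂ/, /k/, /ʔ/

Stop: /ʈ/ (retroflex), /c/ (palatal).
Fricative: /ç/ (palatal), /x/ (velar), /h/ (glottal).
Gaps, from front to back: retroflex lacks fricative (/ʂ/); velar lacks stop (/k/); glottal lacks stop (/ʔ/).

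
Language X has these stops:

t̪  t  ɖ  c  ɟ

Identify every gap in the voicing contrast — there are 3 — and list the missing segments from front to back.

Voiceless: /t̪/ (dental), /t/ (alveolar), /c/ (palatal).
Voiced: /ɖ/ (retroflex), /ɟ/ (palatal).
Gaps, from front to back: dental lacks voiced (/d̪/); alveolar lacks voiced (/d/); retroflex lacks voiceless (/ʈ/).

/d̪/, /d/, /ʈ/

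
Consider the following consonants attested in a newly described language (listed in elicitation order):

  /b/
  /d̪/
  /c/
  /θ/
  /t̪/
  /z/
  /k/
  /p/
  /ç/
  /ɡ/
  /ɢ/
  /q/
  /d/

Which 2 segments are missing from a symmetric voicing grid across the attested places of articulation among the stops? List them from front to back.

Voiceless: /p/ (bilabial), /t̪/ (dental), /c/ (palatal), /k/ (velar), /q/ (uvular).
Voiced: /b/ (bilabial), /d̪/ (dental), /d/ (alveolar), /ɡ/ (velar), /ɢ/ (uvular).
Gaps, from front to back: alveolar lacks voiceless (/t/); palatal lacks voiced (/ɟ/).

/t/, /ɟ/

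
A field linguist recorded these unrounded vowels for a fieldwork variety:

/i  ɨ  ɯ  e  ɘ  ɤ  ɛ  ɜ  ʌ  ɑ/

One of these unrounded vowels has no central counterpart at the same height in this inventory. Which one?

High: /i/ ~ /ɨ/ ~ /ɯ/
High-mid: /e/ ~ /ɘ/ ~ /ɤ/
Low-mid: /ɛ/ ~ /ɜ/ ~ /ʌ/
Low: only /ɑ/ (back); no central partner.
So /ɑ/ is the unpaired segment.

/ɑ/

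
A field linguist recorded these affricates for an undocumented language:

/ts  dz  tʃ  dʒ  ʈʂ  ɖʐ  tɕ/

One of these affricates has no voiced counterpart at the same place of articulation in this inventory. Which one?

Alveolar: /ts/ ~ /dz/
Postalveolar: /tʃ/ ~ /dʒ/
Retroflex: /ʈʂ/ ~ /ɖʐ/
Alveolo-palatal: only /tɕ/ (voiceless); no voiced partner.
So /tɕ/ is the unpaired segment.

/tɕ/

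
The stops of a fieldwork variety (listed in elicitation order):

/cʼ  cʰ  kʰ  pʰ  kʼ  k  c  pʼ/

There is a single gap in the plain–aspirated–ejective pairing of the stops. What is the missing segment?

Plain: /c/ (palatal), /k/ (velar).
Aspirated: /pʰ/ (bilabial), /cʰ/ (palatal), /kʰ/ (velar).
Ejective: /pʼ/ (bilabial), /cʼ/ (palatal), /kʼ/ (velar).
The bilabial row has no plain member, so the gap is the plain bilabial stop /p/.

/p/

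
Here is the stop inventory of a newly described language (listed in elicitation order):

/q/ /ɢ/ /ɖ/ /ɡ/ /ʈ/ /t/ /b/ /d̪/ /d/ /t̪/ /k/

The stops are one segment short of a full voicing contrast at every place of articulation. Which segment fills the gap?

/p/

place of articulation  voiceless  voiced  
bilabial          —         b       
dental            t̪        d̪      
alveolar          t         d       
retroflex         ʈ         ɖ       
velar             k         ɡ       
uvular            q         ɢ       
The bilabial row has no voiceless member, so the gap is the voiceless bilabial stop /p/.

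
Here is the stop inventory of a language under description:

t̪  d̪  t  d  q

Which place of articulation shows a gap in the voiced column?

uvular

Voiceless: /t̪/ (dental), /t/ (alveolar), /q/ (uvular).
Voiced: /d̪/ (dental), /d/ (alveolar).
Every place of articulation has a voiced member except uvular, where /ɢ/ would be expected.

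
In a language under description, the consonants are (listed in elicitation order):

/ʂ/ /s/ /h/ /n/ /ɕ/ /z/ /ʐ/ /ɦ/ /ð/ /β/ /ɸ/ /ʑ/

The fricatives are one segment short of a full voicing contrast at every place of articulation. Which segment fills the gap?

/θ/

bilabial: voiceless /ɸ/, voiced /β/.
dental: voiceless —, voiced /ð/.
alveolar: voiceless /s/, voiced /z/.
retroflex: voiceless /ʂ/, voiced /ʐ/.
alveolo-palatal: voiceless /ɕ/, voiced /ʑ/.
glottal: voiceless /h/, voiced /ɦ/.
The dental row has no voiceless member, so the gap is the voiceless dental fricative /θ/.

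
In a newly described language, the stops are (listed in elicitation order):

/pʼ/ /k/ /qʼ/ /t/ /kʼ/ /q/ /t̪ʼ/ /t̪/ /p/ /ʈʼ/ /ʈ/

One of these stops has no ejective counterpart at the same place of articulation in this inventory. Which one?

/t/

Bilabial: /p/ ~ /pʼ/
Dental: /t̪/ ~ /t̪ʼ/
Retroflex: /ʈ/ ~ /ʈʼ/
Velar: /k/ ~ /kʼ/
Uvular: /q/ ~ /qʼ/
Alveolar: only /t/ (plain); no ejective partner.
So /t/ is the unpaired segment.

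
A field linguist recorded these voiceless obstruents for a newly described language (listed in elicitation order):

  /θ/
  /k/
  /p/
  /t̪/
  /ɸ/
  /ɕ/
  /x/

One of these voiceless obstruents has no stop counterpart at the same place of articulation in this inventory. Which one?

/ɕ/

Bilabial: /p/ ~ /ɸ/
Dental: /t̪/ ~ /θ/
Velar: /k/ ~ /x/
Alveolo-palatal: only /ɕ/ (fricative); no stop partner.
So /ɕ/ is the unpaired segment.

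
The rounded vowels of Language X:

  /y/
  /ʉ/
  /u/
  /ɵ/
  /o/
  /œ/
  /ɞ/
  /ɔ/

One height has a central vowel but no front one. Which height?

height            front     central   back    
high              y         ʉ         u       
high-mid          —         ɵ         o       
low-mid           œ         ɞ         ɔ       
Every height has a front member except high-mid, where /ø/ would be expected.

high-mid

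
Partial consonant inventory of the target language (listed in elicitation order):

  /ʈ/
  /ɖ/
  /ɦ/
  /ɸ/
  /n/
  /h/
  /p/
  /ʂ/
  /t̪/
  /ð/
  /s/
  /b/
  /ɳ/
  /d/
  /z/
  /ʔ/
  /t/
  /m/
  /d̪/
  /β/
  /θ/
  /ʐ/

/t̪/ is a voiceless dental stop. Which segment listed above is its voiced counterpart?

/d̪/

The voiced counterpart is a voiced dental stop — in this inventory, /d̪/.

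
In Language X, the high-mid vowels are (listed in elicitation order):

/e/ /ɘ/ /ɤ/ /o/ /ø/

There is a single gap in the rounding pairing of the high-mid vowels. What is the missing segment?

backness          unrounded  rounded 
front             e         ø       
central           ɘ         —       
back              ɤ         o       
The central row has no rounded member, so the gap is the central rounded vowel /ɵ/.

/ɵ/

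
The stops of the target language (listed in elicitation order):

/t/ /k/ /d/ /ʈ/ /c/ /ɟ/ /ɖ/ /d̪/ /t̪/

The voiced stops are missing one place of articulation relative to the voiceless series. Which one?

velar

place of articulation  voiceless  voiced  
dental            t̪        d̪      
alveolar          t         d       
retroflex         ʈ         ɖ       
palatal           c         ɟ       
velar             k         —       
Every place of articulation has a voiced member except velar, where /ɡ/ would be expected.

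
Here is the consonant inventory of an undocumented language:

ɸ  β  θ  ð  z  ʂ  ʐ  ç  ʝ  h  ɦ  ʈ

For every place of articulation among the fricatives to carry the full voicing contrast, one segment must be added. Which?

Voiceless: /ɸ/ (bilabial), /θ/ (dental), /ʂ/ (retroflex), /ç/ (palatal), /h/ (glottal).
Voiced: /β/ (bilabial), /ð/ (dental), /z/ (alveolar), /ʐ/ (retroflex), /ʝ/ (palatal), /ɦ/ (glottal).
The alveolar row has no voiceless member, so the gap is the voiceless alveolar fricative /s/.

/s/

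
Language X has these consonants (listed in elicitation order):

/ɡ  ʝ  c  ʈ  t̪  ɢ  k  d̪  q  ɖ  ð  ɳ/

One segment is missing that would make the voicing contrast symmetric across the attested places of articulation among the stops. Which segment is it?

/ɟ/

Voiceless: /t̪/ (dental), /ʈ/ (retroflex), /c/ (palatal), /k/ (velar), /q/ (uvular).
Voiced: /d̪/ (dental), /ɖ/ (retroflex), /ɡ/ (velar), /ɢ/ (uvular).
The palatal row has no voiced member, so the gap is the voiced palatal stop /ɟ/.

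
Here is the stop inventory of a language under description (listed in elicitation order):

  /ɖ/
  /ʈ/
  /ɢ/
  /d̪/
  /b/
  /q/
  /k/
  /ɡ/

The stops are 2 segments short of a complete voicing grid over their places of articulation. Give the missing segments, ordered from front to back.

/p/, /t̪/

place of articulation  voiceless  voiced  
bilabial          —         b       
dental            —         d̪      
retroflex         ʈ         ɖ       
velar             k         ɡ       
uvular            q         ɢ       
Gaps, from front to back: bilabial lacks voiceless (/p/); dental lacks voiceless (/t̪/).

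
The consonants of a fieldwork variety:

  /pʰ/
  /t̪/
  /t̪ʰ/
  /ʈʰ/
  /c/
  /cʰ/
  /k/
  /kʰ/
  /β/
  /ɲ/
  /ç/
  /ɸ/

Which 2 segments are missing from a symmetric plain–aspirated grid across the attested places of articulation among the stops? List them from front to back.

/p/, /ʈ/

bilabial: plain —, aspirated /pʰ/.
dental: plain /t̪/, aspirated /t̪ʰ/.
retroflex: plain —, aspirated /ʈʰ/.
palatal: plain /c/, aspirated /cʰ/.
velar: plain /k/, aspirated /kʰ/.
Gaps, from front to back: bilabial lacks plain (/p/); retroflex lacks plain (/ʈ/).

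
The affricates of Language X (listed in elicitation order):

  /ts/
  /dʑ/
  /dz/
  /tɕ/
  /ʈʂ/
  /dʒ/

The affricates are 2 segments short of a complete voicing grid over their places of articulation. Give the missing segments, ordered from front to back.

place of articulation  voiceless  voiced  
alveolar          ts        dz      
postalveolar      —         dʒ      
retroflex         ʈʂ        —       
alveolo-palatal   tɕ        dʑ      
Gaps, from front to back: postalveolar lacks voiceless (/tʃ/); retroflex lacks voiced (/ɖʐ/).

/tʃ/, /ɖʐ/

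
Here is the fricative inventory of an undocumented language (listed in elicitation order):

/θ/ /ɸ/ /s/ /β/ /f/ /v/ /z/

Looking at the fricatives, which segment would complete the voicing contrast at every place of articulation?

Voiceless: /ɸ/ (bilabial), /f/ (labiodental), /θ/ (dental), /s/ (alveolar).
Voiced: /β/ (bilabial), /v/ (labiodental), /z/ (alveolar).
The dental row has no voiced member, so the gap is the voiced dental fricative /ð/.

/ð/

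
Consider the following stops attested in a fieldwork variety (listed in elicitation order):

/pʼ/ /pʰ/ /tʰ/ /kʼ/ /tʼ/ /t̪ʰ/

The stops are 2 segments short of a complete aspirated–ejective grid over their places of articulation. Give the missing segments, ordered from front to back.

/t̪ʼ/, /kʰ/

place of articulation  aspirated  ejective
bilabial          pʰ        pʼ      
dental            t̪ʰ       —       
alveolar          tʰ        tʼ      
velar             —         kʼ      
Gaps, from front to back: dental lacks ejective (/t̪ʼ/); velar lacks aspirated (/kʰ/).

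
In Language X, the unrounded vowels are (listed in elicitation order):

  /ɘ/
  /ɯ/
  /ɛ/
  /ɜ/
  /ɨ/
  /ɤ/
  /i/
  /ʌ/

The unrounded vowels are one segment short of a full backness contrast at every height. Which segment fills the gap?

high: front /i/, central /ɨ/, back /ɯ/.
high-mid: front —, central /ɘ/, back /ɤ/.
low-mid: front /ɛ/, central /ɜ/, back /ʌ/.
The high-mid row has no front member, so the gap is the high-mid front unrounded vowel /e/.

/e/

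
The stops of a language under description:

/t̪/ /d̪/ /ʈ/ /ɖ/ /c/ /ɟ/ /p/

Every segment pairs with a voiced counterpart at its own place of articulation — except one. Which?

Dental: /t̪/ ~ /d̪/
Retroflex: /ʈ/ ~ /ɖ/
Palatal: /c/ ~ /ɟ/
Bilabial: only /p/ (voiceless); no voiced partner.
So /p/ is the unpaired segment.

/p/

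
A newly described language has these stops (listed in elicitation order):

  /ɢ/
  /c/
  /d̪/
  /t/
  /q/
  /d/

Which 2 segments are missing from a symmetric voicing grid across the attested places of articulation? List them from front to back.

place of articulation  voiceless  voiced  
dental            —         d̪      
alveolar          t         d       
palatal           c         —       
uvular            q         ɢ       
Gaps, from front to back: dental lacks voiceless (/t̪/); palatal lacks voiced (/ɟ/).

/t̪/, /ɟ/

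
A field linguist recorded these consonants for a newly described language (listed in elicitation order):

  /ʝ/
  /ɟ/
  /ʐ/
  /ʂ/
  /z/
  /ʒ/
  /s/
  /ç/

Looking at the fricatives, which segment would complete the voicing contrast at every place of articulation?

/ʃ/

place of articulation  voiceless  voiced  
alveolar          s         z       
postalveolar      —         ʒ       
retroflex         ʂ         ʐ       
palatal           ç         ʝ       
The postalveolar row has no voiceless member, so the gap is the voiceless postalveolar fricative /ʃ/.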